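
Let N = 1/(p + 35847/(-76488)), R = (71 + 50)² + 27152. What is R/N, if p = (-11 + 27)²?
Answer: 272282523411/25496 ≈ 1.0679e+7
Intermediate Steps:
p = 256 (p = 16² = 256)
R = 41793 (R = 121² + 27152 = 14641 + 27152 = 41793)
N = 25496/6515027 (N = 1/(256 + 35847/(-76488)) = 1/(256 + 35847*(-1/76488)) = 1/(256 - 11949/25496) = 1/(6515027/25496) = 25496/6515027 ≈ 0.0039134)
R/N = 41793/(25496/6515027) = 41793*(6515027/25496) = 272282523411/25496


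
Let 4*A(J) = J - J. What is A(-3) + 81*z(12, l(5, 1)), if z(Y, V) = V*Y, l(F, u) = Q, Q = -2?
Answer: -1944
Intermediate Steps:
l(F, u) = -2
A(J) = 0 (A(J) = (J - J)/4 = (¼)*0 = 0)
A(-3) + 81*z(12, l(5, 1)) = 0 + 81*(-2*12) = 0 + 81*(-24) = 0 - 1944 = -1944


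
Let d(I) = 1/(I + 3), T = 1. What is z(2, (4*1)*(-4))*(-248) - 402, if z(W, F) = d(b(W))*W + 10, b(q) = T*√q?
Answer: -21662/7 + 496*√2/7 ≈ -2994.4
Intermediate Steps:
b(q) = √q (b(q) = 1*√q = √q)
d(I) = 1/(3 + I)
z(W, F) = 10 + W/(3 + √W) (z(W, F) = W/(3 + √W) + 10 = 10 + W/(3 + √W))
z(2, (4*1)*(-4))*(-248) - 402 = (10 + 2/(3 + √2))*(-248) - 402 = (-2480 - 496/(3 + √2)) - 402 = -2882 - 496/(3 + √2)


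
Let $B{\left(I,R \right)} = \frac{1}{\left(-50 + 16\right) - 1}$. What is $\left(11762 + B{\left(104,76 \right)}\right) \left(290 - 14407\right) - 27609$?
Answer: $- \frac{5812497588}{35} \approx -1.6607 \cdot 10^{8}$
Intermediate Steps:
$B{\left(I,R \right)} = - \frac{1}{35}$ ($B{\left(I,R \right)} = \frac{1}{-34 - 1} = \frac{1}{-35} = - \frac{1}{35}$)
$\left(11762 + B{\left(104,76 \right)}\right) \left(290 - 14407\right) - 27609 = \left(11762 - \frac{1}{35}\right) \left(290 - 14407\right) - 27609 = \frac{411669}{35} \left(-14117\right) - 27609 = - \frac{5811531273}{35} - 27609 = - \frac{5812497588}{35}$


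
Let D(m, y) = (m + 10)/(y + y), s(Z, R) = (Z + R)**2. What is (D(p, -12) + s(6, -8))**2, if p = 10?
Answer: 361/36 ≈ 10.028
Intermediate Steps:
s(Z, R) = (R + Z)**2
D(m, y) = (10 + m)/(2*y) (D(m, y) = (10 + m)/((2*y)) = (10 + m)*(1/(2*y)) = (10 + m)/(2*y))
(D(p, -12) + s(6, -8))**2 = ((1/2)*(10 + 10)/(-12) + (-8 + 6)**2)**2 = ((1/2)*(-1/12)*20 + (-2)**2)**2 = (-5/6 + 4)**2 = (19/6)**2 = 361/36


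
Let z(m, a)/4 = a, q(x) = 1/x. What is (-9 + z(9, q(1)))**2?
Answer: 25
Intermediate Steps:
z(m, a) = 4*a
(-9 + z(9, q(1)))**2 = (-9 + 4/1)**2 = (-9 + 4*1)**2 = (-9 + 4)**2 = (-5)**2 = 25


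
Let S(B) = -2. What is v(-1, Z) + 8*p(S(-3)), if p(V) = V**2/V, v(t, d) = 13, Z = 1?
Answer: -3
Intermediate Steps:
p(V) = V
v(-1, Z) + 8*p(S(-3)) = 13 + 8*(-2) = 13 - 16 = -3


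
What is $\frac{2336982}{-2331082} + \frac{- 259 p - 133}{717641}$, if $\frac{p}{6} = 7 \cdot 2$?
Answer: $- \frac{864069576680}{836440008781} \approx -1.033$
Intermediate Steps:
$p = 84$ ($p = 6 \cdot 7 \cdot 2 = 6 \cdot 14 = 84$)
$\frac{2336982}{-2331082} + \frac{- 259 p - 133}{717641} = \frac{2336982}{-2331082} + \frac{\left(-259\right) 84 - 133}{717641} = 2336982 \left(- \frac{1}{2331082}\right) + \left(-21756 - 133\right) \frac{1}{717641} = - \frac{1168491}{1165541} - \frac{21889}{717641} = - \frac{864069576680}{836440008781}$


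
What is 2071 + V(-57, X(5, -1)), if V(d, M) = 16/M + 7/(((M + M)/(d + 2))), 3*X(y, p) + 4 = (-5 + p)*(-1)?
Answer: 7225/4 ≈ 1806.3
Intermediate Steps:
X(y, p) = 1/3 - p/3 (X(y, p) = -4/3 + ((-5 + p)*(-1))/3 = -4/3 + (5 - p)/3 = -4/3 + (5/3 - p/3) = 1/3 - p/3)
V(d, M) = 16/M + 7*(2 + d)/(2*M) (V(d, M) = 16/M + 7/(((2*M)/(2 + d))) = 16/M + 7/((2*M/(2 + d))) = 16/M + 7*((2 + d)/(2*M)) = 16/M + 7*(2 + d)/(2*M))
2071 + V(-57, X(5, -1)) = 2071 + (46 + 7*(-57))/(2*(1/3 - 1/3*(-1))) = 2071 + (46 - 399)/(2*(1/3 + 1/3)) = 2071 + (1/2)*(-353)/(2/3) = 2071 + (1/2)*(3/2)*(-353) = 2071 - 1059/4 = 7225/4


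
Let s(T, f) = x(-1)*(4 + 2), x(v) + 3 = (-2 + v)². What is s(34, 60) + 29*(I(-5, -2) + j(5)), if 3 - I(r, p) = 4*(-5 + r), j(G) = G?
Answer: 1428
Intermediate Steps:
x(v) = -3 + (-2 + v)²
I(r, p) = 23 - 4*r (I(r, p) = 3 - 4*(-5 + r) = 3 - (-20 + 4*r) = 3 + (20 - 4*r) = 23 - 4*r)
s(T, f) = 36 (s(T, f) = (-3 + (-2 - 1)²)*(4 + 2) = (-3 + (-3)²)*6 = (-3 + 9)*6 = 6*6 = 36)
s(34, 60) + 29*(I(-5, -2) + j(5)) = 36 + 29*((23 - 4*(-5)) + 5) = 36 + 29*((23 + 20) + 5) = 36 + 29*(43 + 5) = 36 + 29*48 = 36 + 1392 = 1428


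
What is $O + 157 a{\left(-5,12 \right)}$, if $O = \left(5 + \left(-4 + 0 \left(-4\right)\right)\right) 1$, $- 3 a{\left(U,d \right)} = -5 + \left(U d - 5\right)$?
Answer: $\frac{10993}{3} \approx 3664.3$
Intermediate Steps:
$a{\left(U,d \right)} = \frac{10}{3} - \frac{U d}{3}$ ($a{\left(U,d \right)} = - \frac{-5 + \left(U d - 5\right)}{3} = - \frac{-5 + \left(-5 + U d\right)}{3} = - \frac{-10 + U d}{3} = \frac{10}{3} - \frac{U d}{3}$)
$O = 1$ ($O = \left(5 + \left(-4 + 0\right)\right) 1 = \left(5 - 4\right) 1 = 1 \cdot 1 = 1$)
$O + 157 a{\left(-5,12 \right)} = 1 + 157 \left(\frac{10}{3} - \left(- \frac{5}{3}\right) 12\right) = 1 + 157 \left(\frac{10}{3} + 20\right) = 1 + 157 \cdot \frac{70}{3} = 1 + \frac{10990}{3} = \frac{10993}{3}$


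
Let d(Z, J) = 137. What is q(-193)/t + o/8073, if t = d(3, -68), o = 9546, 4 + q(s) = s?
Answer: -94193/368667 ≈ -0.25550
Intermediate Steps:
q(s) = -4 + s
t = 137
q(-193)/t + o/8073 = (-4 - 193)/137 + 9546/8073 = -197*1/137 + 9546*(1/8073) = -197/137 + 3182/2691 = -94193/368667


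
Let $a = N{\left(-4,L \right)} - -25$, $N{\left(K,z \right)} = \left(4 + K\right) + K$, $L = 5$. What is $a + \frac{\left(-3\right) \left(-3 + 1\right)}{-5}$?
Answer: $\frac{99}{5} \approx 19.8$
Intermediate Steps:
$N{\left(K,z \right)} = 4 + 2 K$
$a = 21$ ($a = \left(4 + 2 \left(-4\right)\right) - -25 = \left(4 - 8\right) + 25 = -4 + 25 = 21$)
$a + \frac{\left(-3\right) \left(-3 + 1\right)}{-5} = 21 + \frac{\left(-3\right) \left(-3 + 1\right)}{-5} = 21 + \left(-3\right) \left(-2\right) \left(- \frac{1}{5}\right) = 21 + 6 \left(- \frac{1}{5}\right) = 21 - \frac{6}{5} = \frac{99}{5}$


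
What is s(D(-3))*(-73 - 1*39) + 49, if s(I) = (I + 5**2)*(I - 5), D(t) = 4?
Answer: 3297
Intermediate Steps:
s(I) = (-5 + I)*(25 + I) (s(I) = (I + 25)*(-5 + I) = (25 + I)*(-5 + I) = (-5 + I)*(25 + I))
s(D(-3))*(-73 - 1*39) + 49 = (-125 + 4**2 + 20*4)*(-73 - 1*39) + 49 = (-125 + 16 + 80)*(-73 - 39) + 49 = -29*(-112) + 49 = 3248 + 49 = 3297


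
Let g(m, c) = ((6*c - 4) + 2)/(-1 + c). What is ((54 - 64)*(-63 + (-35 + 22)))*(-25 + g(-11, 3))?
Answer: -12920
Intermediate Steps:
g(m, c) = (-2 + 6*c)/(-1 + c) (g(m, c) = ((-4 + 6*c) + 2)/(-1 + c) = (-2 + 6*c)/(-1 + c))
((54 - 64)*(-63 + (-35 + 22)))*(-25 + g(-11, 3)) = ((54 - 64)*(-63 + (-35 + 22)))*(-25 + 2*(-1 + 3*3)/(-1 + 3)) = (-10*(-63 - 13))*(-25 + 2*(-1 + 9)/2) = (-10*(-76))*(-25 + 2*(1/2)*8) = 760*(-25 + 8) = 760*(-17) = -12920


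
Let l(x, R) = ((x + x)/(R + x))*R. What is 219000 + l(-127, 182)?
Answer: 11998772/55 ≈ 2.1816e+5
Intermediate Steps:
l(x, R) = 2*R*x/(R + x) (l(x, R) = ((2*x)/(R + x))*R = (2*x/(R + x))*R = 2*R*x/(R + x))
219000 + l(-127, 182) = 219000 + 2*182*(-127)/(182 - 127) = 219000 + 2*182*(-127)/55 = 219000 + 2*182*(-127)*(1/55) = 219000 - 46228/55 = 11998772/55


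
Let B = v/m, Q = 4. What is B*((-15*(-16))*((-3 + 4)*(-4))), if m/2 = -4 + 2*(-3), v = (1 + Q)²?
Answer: 1200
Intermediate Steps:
v = 25 (v = (1 + 4)² = 5² = 25)
m = -20 (m = 2*(-4 + 2*(-3)) = 2*(-4 - 6) = 2*(-10) = -20)
B = -5/4 (B = 25/(-20) = 25*(-1/20) = -5/4 ≈ -1.2500)
B*((-15*(-16))*((-3 + 4)*(-4))) = -5*(-15*(-16))*(-3 + 4)*(-4)/4 = -300*1*(-4) = -300*(-4) = -5/4*(-960) = 1200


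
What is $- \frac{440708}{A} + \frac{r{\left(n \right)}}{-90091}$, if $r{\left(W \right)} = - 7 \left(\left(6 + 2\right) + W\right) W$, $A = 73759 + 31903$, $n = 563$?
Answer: $\frac{4305837749}{206939027} \approx 20.807$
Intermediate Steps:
$A = 105662$
$r{\left(W \right)} = W \left(-56 - 7 W\right)$ ($r{\left(W \right)} = - 7 \left(8 + W\right) W = \left(-56 - 7 W\right) W = W \left(-56 - 7 W\right)$)
$- \frac{440708}{A} + \frac{r{\left(n \right)}}{-90091} = - \frac{440708}{105662} + \frac{\left(-7\right) 563 \left(8 + 563\right)}{-90091} = \left(-440708\right) \frac{1}{105662} + \left(-7\right) 563 \cdot 571 \left(- \frac{1}{90091}\right) = - \frac{220354}{52831} - - \frac{2250311}{90091} = - \frac{220354}{52831} + \frac{2250311}{90091} = \frac{4305837749}{206939027}$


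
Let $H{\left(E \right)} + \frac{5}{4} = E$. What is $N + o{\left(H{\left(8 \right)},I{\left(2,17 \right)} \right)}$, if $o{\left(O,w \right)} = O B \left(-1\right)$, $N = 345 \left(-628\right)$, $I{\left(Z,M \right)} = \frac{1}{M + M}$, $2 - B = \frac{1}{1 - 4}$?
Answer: $- \frac{866703}{4} \approx -2.1668 \cdot 10^{5}$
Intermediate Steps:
$B = \frac{7}{3}$ ($B = 2 - \frac{1}{1 - 4} = 2 - \frac{1}{-3} = 2 - - \frac{1}{3} = 2 + \frac{1}{3} = \frac{7}{3} \approx 2.3333$)
$I{\left(Z,M \right)} = \frac{1}{2 M}$
$H{\left(E \right)} = - \frac{5}{4} + E$
$N = -216660$
$o{\left(O,w \right)} = - \frac{7 O}{3}$ ($o{\left(O,w \right)} = O \frac{7}{3} \left(-1\right) = \frac{7 O}{3} \left(-1\right) = - \frac{7 O}{3}$)
$N + o{\left(H{\left(8 \right)},I{\left(2,17 \right)} \right)} = -216660 - \frac{7 \left(- \frac{5}{4} + 8\right)}{3} = -216660 - \frac{63}{4} = - \frac{866703}{4}$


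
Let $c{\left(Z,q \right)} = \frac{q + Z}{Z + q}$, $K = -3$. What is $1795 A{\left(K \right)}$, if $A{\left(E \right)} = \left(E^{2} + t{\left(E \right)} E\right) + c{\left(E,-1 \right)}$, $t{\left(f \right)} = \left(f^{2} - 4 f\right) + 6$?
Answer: $-127445$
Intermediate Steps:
$t{\left(f \right)} = 6 + f^{2} - 4 f$
$c{\left(Z,q \right)} = 1$ ($c{\left(Z,q \right)} = \frac{Z + q}{Z + q} = 1$)
$A{\left(E \right)} = 1 + E^{2} + E \left(6 + E^{2} - 4 E\right)$ ($A{\left(E \right)} = \left(E^{2} + \left(6 + E^{2} - 4 E\right) E\right) + 1 = \left(E^{2} + E \left(6 + E^{2} - 4 E\right)\right) + 1 = 1 + E^{2} + E \left(6 + E^{2} - 4 E\right)$)
$1795 A{\left(K \right)} = 1795 \left(1 + \left(-3\right)^{3} - 3 \left(-3\right)^{2} + 6 \left(-3\right)\right) = 1795 \left(1 - 27 - 27 - 18\right) = 1795 \left(-71\right) = -127445$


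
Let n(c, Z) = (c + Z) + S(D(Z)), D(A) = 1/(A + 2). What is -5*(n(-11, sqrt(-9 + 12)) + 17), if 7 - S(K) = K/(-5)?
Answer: -67 - 4*sqrt(3) ≈ -73.928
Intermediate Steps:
D(A) = 1/(2 + A)
S(K) = 7 + K/5 (S(K) = 7 - K/(-5) = 7 - K*(-1)/5 = 7 - (-1)*K/5 = 7 + K/5)
n(c, Z) = 7 + Z + c + 1/(5*(2 + Z)) (n(c, Z) = (c + Z) + (7 + 1/(5*(2 + Z))) = (Z + c) + (7 + 1/(5*(2 + Z))) = 7 + Z + c + 1/(5*(2 + Z)))
-5*(n(-11, sqrt(-9 + 12)) + 17) = -5*((1/5 + (2 + sqrt(-9 + 12))*(7 + sqrt(-9 + 12) - 11))/(2 + sqrt(-9 + 12)) + 17) = -5*((1/5 + (2 + sqrt(3))*(7 + sqrt(3) - 11))/(2 + sqrt(3)) + 17) = -5*((1/5 + (2 + sqrt(3))*(-4 + sqrt(3)))/(2 + sqrt(3)) + 17) = -5*((1/5 + (-4 + sqrt(3))*(2 + sqrt(3)))/(2 + sqrt(3)) + 17) = -5*(17 + (1/5 + (-4 + sqrt(3))*(2 + sqrt(3)))/(2 + sqrt(3))) = -85 - 5*(1/5 + (-4 + sqrt(3))*(2 + sqrt(3)))/(2 + sqrt(3))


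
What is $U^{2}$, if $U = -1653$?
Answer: $2732409$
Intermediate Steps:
$U^{2} = \left(-1653\right)^{2} = 2732409$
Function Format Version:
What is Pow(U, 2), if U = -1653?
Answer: 2732409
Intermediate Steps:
Pow(U, 2) = Pow(-1653, 2) = 2732409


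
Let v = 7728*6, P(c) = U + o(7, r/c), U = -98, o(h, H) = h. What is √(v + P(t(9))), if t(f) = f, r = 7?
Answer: √46277 ≈ 215.12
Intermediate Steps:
P(c) = -91 (P(c) = -98 + 7 = -91)
v = 46368
√(v + P(t(9))) = √(46368 - 91) = √46277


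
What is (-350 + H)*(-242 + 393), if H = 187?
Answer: -24613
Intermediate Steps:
(-350 + H)*(-242 + 393) = (-350 + 187)*(-242 + 393) = -163*151 = -24613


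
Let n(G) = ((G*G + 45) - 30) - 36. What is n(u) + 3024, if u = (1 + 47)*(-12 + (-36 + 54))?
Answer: 85947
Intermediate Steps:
u = 288 (u = 48*(-12 + 18) = 48*6 = 288)
n(G) = -21 + G² (n(G) = ((G² + 45) - 30) - 36 = ((45 + G²) - 30) - 36 = (15 + G²) - 36 = -21 + G²)
n(u) + 3024 = (-21 + 288²) + 3024 = (-21 + 82944) + 3024 = 82923 + 3024 = 85947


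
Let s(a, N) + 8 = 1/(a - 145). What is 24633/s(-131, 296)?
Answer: -6798708/2209 ≈ -3077.7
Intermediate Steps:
s(a, N) = -8 + 1/(-145 + a) (s(a, N) = -8 + 1/(a - 145) = -8 + 1/(-145 + a))
24633/s(-131, 296) = 24633/(((1161 - 8*(-131))/(-145 - 131))) = 24633/(((1161 + 1048)/(-276))) = 24633/((-1/276*2209)) = 24633/(-2209/276) = 24633*(-276/2209) = -6798708/2209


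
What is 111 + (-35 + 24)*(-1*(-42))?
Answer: -351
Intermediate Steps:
111 + (-35 + 24)*(-1*(-42)) = 111 - 11*42 = 111 - 462 = -351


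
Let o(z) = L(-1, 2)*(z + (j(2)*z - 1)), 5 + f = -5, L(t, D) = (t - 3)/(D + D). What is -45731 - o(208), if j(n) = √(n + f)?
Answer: -45524 + 416*I*√2 ≈ -45524.0 + 588.31*I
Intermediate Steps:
L(t, D) = (-3 + t)/(2*D) (L(t, D) = (-3 + t)/((2*D)) = (-3 + t)*(1/(2*D)) = (-3 + t)/(2*D))
f = -10 (f = -5 - 5 = -10)
j(n) = √(-10 + n) (j(n) = √(n - 10) = √(-10 + n))
o(z) = 1 - z - 2*I*z*√2 (o(z) = ((½)*(-3 - 1)/2)*(z + (√(-10 + 2)*z - 1)) = ((½)*(½)*(-4))*(z + (√(-8)*z - 1)) = -(z + ((2*I*√2)*z - 1)) = -(z + (2*I*z*√2 - 1)) = -(z + (-1 + 2*I*z*√2)) = -(-1 + z + 2*I*z*√2) = 1 - z - 2*I*z*√2)
-45731 - o(208) = -45731 - (1 - 1*208 - 2*I*208*√2) = -45731 - (1 - 208 - 416*I*√2) = -45731 - (-207 - 416*I*√2) = -45731 + (207 + 416*I*√2) = -45524 + 416*I*√2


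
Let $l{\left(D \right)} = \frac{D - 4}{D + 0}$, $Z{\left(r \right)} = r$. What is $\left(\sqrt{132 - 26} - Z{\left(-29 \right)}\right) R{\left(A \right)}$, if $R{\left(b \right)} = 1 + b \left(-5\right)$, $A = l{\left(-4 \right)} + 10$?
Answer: $-1711 - 59 \sqrt{106} \approx -2318.4$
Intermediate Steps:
$l{\left(D \right)} = \frac{-4 + D}{D}$
$A = 12$ ($A = \frac{-4 - 4}{-4} + 10 = \left(- \frac{1}{4}\right) \left(-8\right) + 10 = 2 + 10 = 12$)
$R{\left(b \right)} = 1 - 5 b$
$\left(\sqrt{132 - 26} - Z{\left(-29 \right)}\right) R{\left(A \right)} = \left(\sqrt{132 - 26} - -29\right) \left(1 - 60\right) = \left(\sqrt{106} + 29\right) \left(1 - 60\right) = \left(29 + \sqrt{106}\right) \left(-59\right) = -1711 - 59 \sqrt{106}$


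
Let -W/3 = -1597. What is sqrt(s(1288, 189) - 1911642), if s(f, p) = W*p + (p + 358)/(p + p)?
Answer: I*sqrt(15973503294)/126 ≈ 1003.1*I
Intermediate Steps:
W = 4791 (W = -3*(-1597) = 4791)
s(f, p) = 4791*p + (358 + p)/(2*p) (s(f, p) = 4791*p + (p + 358)/(p + p) = 4791*p + (358 + p)/((2*p)) = 4791*p + (358 + p)*(1/(2*p)) = 4791*p + (358 + p)/(2*p))
sqrt(s(1288, 189) - 1911642) = sqrt((1/2 + 179/189 + 4791*189) - 1911642) = sqrt((1/2 + 179*(1/189) + 905499) - 1911642) = sqrt((1/2 + 179/189 + 905499) - 1911642) = sqrt(342279169/378 - 1911642) = sqrt(-380321507/378) = I*sqrt(15973503294)/126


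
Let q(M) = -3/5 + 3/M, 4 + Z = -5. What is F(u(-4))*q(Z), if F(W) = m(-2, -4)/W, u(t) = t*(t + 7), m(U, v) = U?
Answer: -7/45 ≈ -0.15556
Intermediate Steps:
u(t) = t*(7 + t)
Z = -9 (Z = -4 - 5 = -9)
F(W) = -2/W
q(M) = -⅗ + 3/M (q(M) = -3*⅕ + 3/M = -⅗ + 3/M)
F(u(-4))*q(Z) = (-2*(-1/(4*(7 - 4))))*(-⅗ + 3/(-9)) = (-2/((-4*3)))*(-⅗ + 3*(-⅑)) = (-2/(-12))*(-⅗ - ⅓) = -2*(-1/12)*(-14/15) = (⅙)*(-14/15) = -7/45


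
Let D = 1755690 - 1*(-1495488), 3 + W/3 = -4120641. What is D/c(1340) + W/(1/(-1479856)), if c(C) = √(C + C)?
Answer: 18293879241792 + 1625589*√670/670 ≈ 1.8294e+13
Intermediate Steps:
W = -12361932 (W = -9 + 3*(-4120641) = -9 - 12361923 = -12361932)
D = 3251178 (D = 1755690 + 1495488 = 3251178)
c(C) = √2*√C (c(C) = √(2*C) = √2*√C)
D/c(1340) + W/(1/(-1479856)) = 3251178/((√2*√1340)) - 12361932/(1/(-1479856)) = 3251178/((√2*(2*√335))) - 12361932/(-1/1479856) = 3251178/((2*√670)) - 12361932*(-1479856) = 3251178*(√670/1340) + 18293879241792 = 1625589*√670/670 + 18293879241792 = 18293879241792 + 1625589*√670/670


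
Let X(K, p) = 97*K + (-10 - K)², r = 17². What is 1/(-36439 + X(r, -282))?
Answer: 1/80995 ≈ 1.2346e-5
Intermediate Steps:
r = 289
X(K, p) = (-10 - K)² + 97*K
1/(-36439 + X(r, -282)) = 1/(-36439 + ((10 + 289)² + 97*289)) = 1/(-36439 + (299² + 28033)) = 1/(-36439 + (89401 + 28033)) = 1/(-36439 + 117434) = 1/80995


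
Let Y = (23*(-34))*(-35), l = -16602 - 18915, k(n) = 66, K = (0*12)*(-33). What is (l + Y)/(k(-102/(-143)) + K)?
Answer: -8147/66 ≈ -123.44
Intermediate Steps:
K = 0 (K = 0*(-33) = 0)
l = -35517
Y = 27370 (Y = -782*(-35) = 27370)
(l + Y)/(k(-102/(-143)) + K) = (-35517 + 27370)/(66 + 0) = -8147/66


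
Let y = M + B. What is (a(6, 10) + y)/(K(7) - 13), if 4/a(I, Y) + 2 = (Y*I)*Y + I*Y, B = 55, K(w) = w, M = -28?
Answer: -8885/1974 ≈ -4.5010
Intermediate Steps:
a(I, Y) = 4/(-2 + I*Y + I*Y²) (a(I, Y) = 4/(-2 + ((Y*I)*Y + I*Y)) = 4/(-2 + ((I*Y)*Y + I*Y)) = 4/(-2 + (I*Y² + I*Y)) = 4/(-2 + (I*Y + I*Y²)) = 4/(-2 + I*Y + I*Y²))
y = 27 (y = -28 + 55 = 27)
(a(6, 10) + y)/(K(7) - 13) = (4/(-2 + 6*10 + 6*10²) + 27)/(7 - 13) = (4/(-2 + 60 + 6*100) + 27)/(-6) = (4/(-2 + 60 + 600) + 27)*(-⅙) = (4/658 + 27)*(-⅙) = (4*(1/658) + 27)*(-⅙) = (2/329 + 27)*(-⅙) = (8885/329)*(-⅙) = -8885/1974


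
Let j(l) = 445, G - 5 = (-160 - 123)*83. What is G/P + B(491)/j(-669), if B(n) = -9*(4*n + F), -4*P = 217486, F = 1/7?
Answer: -13309662243/338734445 ≈ -39.292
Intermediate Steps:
F = ⅐ ≈ 0.14286
P = -108743/2 (P = -¼*217486 = -108743/2 ≈ -54372.)
G = -23484 (G = 5 + (-160 - 123)*83 = 5 - 283*83 = 5 - 23489 = -23484)
B(n) = -9/7 - 36*n (B(n) = -9*(4*n + ⅐) = -9*(⅐ + 4*n) = -9/7 - 36*n)
G/P + B(491)/j(-669) = -23484/(-108743/2) + (-9/7 - 36*491)/445 = -23484*(-2/108743) + (-9/7 - 17676)*(1/445) = 46968/108743 - 123741/7*1/445 = 46968/108743 - 123741/3115 = -13309662243/338734445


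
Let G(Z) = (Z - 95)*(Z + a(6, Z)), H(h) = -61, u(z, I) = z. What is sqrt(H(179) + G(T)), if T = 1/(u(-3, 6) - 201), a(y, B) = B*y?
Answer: I*sqrt(2402909)/204 ≈ 7.5987*I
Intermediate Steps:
T = -1/204 (T = 1/(-3 - 201) = 1/(-204) = -1/204 ≈ -0.0049020)
G(Z) = 7*Z*(-95 + Z) (G(Z) = (Z - 95)*(Z + Z*6) = (-95 + Z)*(Z + 6*Z) = (-95 + Z)*(7*Z) = 7*Z*(-95 + Z))
sqrt(H(179) + G(T)) = sqrt(-61 + 7*(-1/204)*(-95 - 1/204)) = sqrt(-61 + 7*(-1/204)*(-19381/204)) = sqrt(-61 + 135667/41616) = sqrt(-2402909/41616) = I*sqrt(2402909)/204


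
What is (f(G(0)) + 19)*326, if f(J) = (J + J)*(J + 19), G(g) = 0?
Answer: 6194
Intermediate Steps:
f(J) = 2*J*(19 + J) (f(J) = (2*J)*(19 + J) = 2*J*(19 + J))
(f(G(0)) + 19)*326 = (2*0*(19 + 0) + 19)*326 = (2*0*19 + 19)*326 = (0 + 19)*326 = 19*326 = 6194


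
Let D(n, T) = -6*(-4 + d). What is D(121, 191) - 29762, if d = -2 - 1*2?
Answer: -29714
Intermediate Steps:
d = -4 (d = -2 - 2 = -4)
D(n, T) = 48 (D(n, T) = -6*(-4 - 4) = -6*(-8) = 48)
D(121, 191) - 29762 = 48 - 29762 = -29714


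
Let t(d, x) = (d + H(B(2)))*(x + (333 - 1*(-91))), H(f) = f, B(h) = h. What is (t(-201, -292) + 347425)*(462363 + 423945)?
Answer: 284644018356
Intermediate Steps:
t(d, x) = (2 + d)*(424 + x) (t(d, x) = (d + 2)*(x + (333 - 1*(-91))) = (2 + d)*(x + (333 + 91)) = (2 + d)*(x + 424) = (2 + d)*(424 + x))
(t(-201, -292) + 347425)*(462363 + 423945) = ((848 + 2*(-292) + 424*(-201) - 201*(-292)) + 347425)*(462363 + 423945) = ((848 - 584 - 85224 + 58692) + 347425)*886308 = (-26268 + 347425)*886308 = 321157*886308 = 284644018356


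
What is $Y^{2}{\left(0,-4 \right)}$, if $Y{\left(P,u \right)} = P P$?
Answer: $0$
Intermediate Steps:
$Y{\left(P,u \right)} = P^{2}$
$Y^{2}{\left(0,-4 \right)} = \left(0^{2}\right)^{2} = 0^{2} = 0$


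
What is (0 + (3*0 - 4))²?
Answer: 16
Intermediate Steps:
(0 + (3*0 - 4))² = (0 + (0 - 4))² = (0 - 4)² = (-4)² = 16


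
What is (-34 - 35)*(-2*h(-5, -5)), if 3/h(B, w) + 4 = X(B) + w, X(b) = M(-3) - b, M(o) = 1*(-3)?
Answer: -414/7 ≈ -59.143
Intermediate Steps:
M(o) = -3
X(b) = -3 - b
h(B, w) = 3/(-7 + w - B) (h(B, w) = 3/(-4 + ((-3 - B) + w)) = 3/(-4 + (-3 + w - B)) = 3/(-7 + w - B))
(-34 - 35)*(-2*h(-5, -5)) = (-34 - 35)*(-6/(-7 - 5 - 1*(-5))) = -(-138)*3/(-7 - 5 + 5) = -(-138)*3/(-7) = -(-138)*3*(-⅐) = -(-138)*(-3)/7 = -69*6/7 = -414/7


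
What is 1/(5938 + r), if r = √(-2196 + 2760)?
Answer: 2969/17629640 - √141/17629640 ≈ 0.00016774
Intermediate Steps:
r = 2*√141 (r = √564 = 2*√141 ≈ 23.749)
1/(5938 + r) = 1/(5938 + 2*√141)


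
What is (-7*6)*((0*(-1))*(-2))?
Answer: 0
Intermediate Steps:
(-7*6)*((0*(-1))*(-2)) = -0*(-2) = -42*0 = 0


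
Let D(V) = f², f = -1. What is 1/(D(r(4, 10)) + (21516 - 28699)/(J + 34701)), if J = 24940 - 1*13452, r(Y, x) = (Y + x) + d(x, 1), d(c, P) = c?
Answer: 4199/3546 ≈ 1.1842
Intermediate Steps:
r(Y, x) = Y + 2*x (r(Y, x) = (Y + x) + x = Y + 2*x)
J = 11488 (J = 24940 - 13452 = 11488)
D(V) = 1 (D(V) = (-1)² = 1)
1/(D(r(4, 10)) + (21516 - 28699)/(J + 34701)) = 1/(1 + (21516 - 28699)/(11488 + 34701)) = 1/(1 - 7183/46189) = 1/(1 - 7183*1/46189) = 1/(1 - 653/4199) = 1/(3546/4199) = 4199/3546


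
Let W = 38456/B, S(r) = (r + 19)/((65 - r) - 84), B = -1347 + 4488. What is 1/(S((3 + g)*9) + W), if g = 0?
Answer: 3141/35315 ≈ 0.088942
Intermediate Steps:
B = 3141
S(r) = (19 + r)/(-19 - r)
W = 38456/3141 ≈ 12.243
1/(S((3 + g)*9) + W) = 1/(-1 + 38456/3141) = 1/(35315/3141) = 3141/35315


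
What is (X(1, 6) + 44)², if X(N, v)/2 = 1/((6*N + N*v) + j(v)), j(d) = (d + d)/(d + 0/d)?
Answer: 95481/49 ≈ 1948.6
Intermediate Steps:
j(d) = 2 (j(d) = (2*d)/(d + 0) = (2*d)/d = 2)
X(N, v) = 2/(2 + 6*N + N*v) (X(N, v) = 2/((6*N + N*v) + 2) = 2/(2 + 6*N + N*v))
(X(1, 6) + 44)² = (2/(2 + 6*1 + 1*6) + 44)² = (2/(2 + 6 + 6) + 44)² = (2/14 + 44)² = (2*(1/14) + 44)² = (⅐ + 44)² = (309/7)² = 95481/49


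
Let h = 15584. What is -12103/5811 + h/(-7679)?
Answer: -14115197/3432513 ≈ -4.1122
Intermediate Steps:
-12103/5811 + h/(-7679) = -12103/5811 + 15584/(-7679) = -12103*1/5811 + 15584*(-1/7679) = -931/447 - 15584/7679 = -14115197/3432513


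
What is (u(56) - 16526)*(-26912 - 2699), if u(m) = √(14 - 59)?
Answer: 489351386 - 88833*I*√5 ≈ 4.8935e+8 - 1.9864e+5*I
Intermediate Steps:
u(m) = 3*I*√5 (u(m) = √(-45) = 3*I*√5)
(u(56) - 16526)*(-26912 - 2699) = (3*I*√5 - 16526)*(-26912 - 2699) = (-16526 + 3*I*√5)*(-29611) = 489351386 - 88833*I*√5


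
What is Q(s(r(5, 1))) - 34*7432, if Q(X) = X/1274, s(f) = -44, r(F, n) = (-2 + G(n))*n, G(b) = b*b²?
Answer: -160962278/637 ≈ -2.5269e+5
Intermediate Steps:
G(b) = b³
r(F, n) = n*(-2 + n³) (r(F, n) = (-2 + n³)*n = n*(-2 + n³))
Q(X) = X/1274 (Q(X) = X*(1/1274) = X/1274)
Q(s(r(5, 1))) - 34*7432 = (1/1274)*(-44) - 34*7432 = -22/637 - 1*252688 = -22/637 - 252688 = -160962278/637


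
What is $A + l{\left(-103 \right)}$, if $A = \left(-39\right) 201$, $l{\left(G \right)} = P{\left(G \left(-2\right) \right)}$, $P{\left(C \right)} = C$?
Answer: $-7633$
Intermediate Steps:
$l{\left(G \right)} = - 2 G$ ($l{\left(G \right)} = G \left(-2\right) = - 2 G$)
$A = -7839$
$A + l{\left(-103 \right)} = -7839 - -206 = -7839 + 206 = -7633$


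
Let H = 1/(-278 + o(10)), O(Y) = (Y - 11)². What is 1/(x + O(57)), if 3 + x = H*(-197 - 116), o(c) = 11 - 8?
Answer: 275/581388 ≈ 0.00047301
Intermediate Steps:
o(c) = 3
O(Y) = (-11 + Y)²
H = -1/275 (H = 1/(-278 + 3) = 1/(-275) = -1/275 ≈ -0.0036364)
x = -512/275 (x = -3 - (-197 - 116)/275 = -3 - 1/275*(-313) = -3 + 313/275 = -512/275 ≈ -1.8618)
1/(x + O(57)) = 1/(-512/275 + (-11 + 57)²) = 1/(-512/275 + 46²) = 1/(-512/275 + 2116) = 1/(581388/275) = 275/581388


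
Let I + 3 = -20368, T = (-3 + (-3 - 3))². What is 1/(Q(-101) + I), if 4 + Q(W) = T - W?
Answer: -1/20193 ≈ -4.9522e-5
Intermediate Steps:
T = 81 (T = (-3 - 6)² = (-9)² = 81)
I = -20371 (I = -3 - 20368 = -20371)
Q(W) = 77 - W (Q(W) = -4 + (81 - W) = 77 - W)
1/(Q(-101) + I) = 1/((77 - 1*(-101)) - 20371) = 1/((77 + 101) - 20371) = 1/(178 - 20371) = 1/(-20193) = -1/20193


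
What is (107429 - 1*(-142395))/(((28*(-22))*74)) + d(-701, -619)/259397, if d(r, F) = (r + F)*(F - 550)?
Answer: 9351626/19973569 ≈ 0.46820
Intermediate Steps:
d(r, F) = (-550 + F)*(F + r) (d(r, F) = (F + r)*(-550 + F) = (-550 + F)*(F + r))
(107429 - 1*(-142395))/(((28*(-22))*74)) + d(-701, -619)/259397 = (107429 - 1*(-142395))/(((28*(-22))*74)) + ((-619)² - 550*(-619) - 550*(-701) - 619*(-701))/259397 = (107429 + 142395)/((-616*74)) + (383161 + 340450 + 385550 + 433919)*(1/259397) = 249824/(-45584) + 1543080*(1/259397) = 249824*(-1/45584) + 1543080/259397 = -422/77 + 1543080/259397 = 9351626/19973569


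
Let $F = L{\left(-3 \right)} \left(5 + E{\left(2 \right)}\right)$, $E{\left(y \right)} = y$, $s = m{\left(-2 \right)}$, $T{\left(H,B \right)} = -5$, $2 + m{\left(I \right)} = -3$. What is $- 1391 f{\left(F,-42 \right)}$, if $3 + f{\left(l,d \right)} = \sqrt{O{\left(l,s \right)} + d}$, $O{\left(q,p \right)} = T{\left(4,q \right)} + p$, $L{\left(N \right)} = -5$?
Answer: $4173 - 2782 i \sqrt{13} \approx 4173.0 - 10031.0 i$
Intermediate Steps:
$m{\left(I \right)} = -5$ ($m{\left(I \right)} = -2 - 3 = -5$)
$s = -5$
$O{\left(q,p \right)} = -5 + p$
$F = -35$ ($F = - 5 \left(5 + 2\right) = \left(-5\right) 7 = -35$)
$f{\left(l,d \right)} = -3 + \sqrt{-10 + d}$ ($f{\left(l,d \right)} = -3 + \sqrt{\left(-5 - 5\right) + d} = -3 + \sqrt{-10 + d}$)
$- 1391 f{\left(F,-42 \right)} = - 1391 \left(-3 + \sqrt{-10 - 42}\right) = - 1391 \left(-3 + \sqrt{-52}\right) = - 1391 \left(-3 + 2 i \sqrt{13}\right) = 4173 - 2782 i \sqrt{13}$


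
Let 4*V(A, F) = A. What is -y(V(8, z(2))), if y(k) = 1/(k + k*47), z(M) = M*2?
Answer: -1/96 ≈ -0.010417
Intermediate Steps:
z(M) = 2*M
V(A, F) = A/4
y(k) = 1/(48*k) (y(k) = 1/(k + 47*k) = 1/(48*k))
-y(V(8, z(2))) = -1/(48*((¼)*8)) = -1/(48*2) = -1*1/96 = -1/96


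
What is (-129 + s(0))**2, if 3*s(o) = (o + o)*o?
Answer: 16641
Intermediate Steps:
s(o) = 2*o**2/3 (s(o) = ((o + o)*o)/3 = ((2*o)*o)/3 = (2*o**2)/3 = 2*o**2/3)
(-129 + s(0))**2 = (-129 + (2/3)*0**2)**2 = (-129 + (2/3)*0)**2 = (-129 + 0)**2 = (-129)**2 = 16641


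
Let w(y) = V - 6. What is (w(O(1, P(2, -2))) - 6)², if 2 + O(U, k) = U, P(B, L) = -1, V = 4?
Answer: 64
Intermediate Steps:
O(U, k) = -2 + U
w(y) = -2 (w(y) = 4 - 6 = -2)
(w(O(1, P(2, -2))) - 6)² = (-2 - 6)² = (-8)² = 64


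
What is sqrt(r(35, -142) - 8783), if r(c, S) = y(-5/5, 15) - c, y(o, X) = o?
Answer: I*sqrt(8819) ≈ 93.91*I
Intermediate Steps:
r(c, S) = -1 - c (r(c, S) = -5/5 - c = -5*1/5 - c = -1 - c)
sqrt(r(35, -142) - 8783) = sqrt((-1 - 1*35) - 8783) = sqrt((-1 - 35) - 8783) = sqrt(-36 - 8783) = sqrt(-8819) = I*sqrt(8819)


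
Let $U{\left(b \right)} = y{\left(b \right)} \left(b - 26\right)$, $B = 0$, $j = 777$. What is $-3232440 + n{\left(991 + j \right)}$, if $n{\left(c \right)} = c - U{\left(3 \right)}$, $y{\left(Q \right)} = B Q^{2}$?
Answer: $-3230672$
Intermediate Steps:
$y{\left(Q \right)} = 0$ ($y{\left(Q \right)} = 0 Q^{2} = 0$)
$U{\left(b \right)} = 0$ ($U{\left(b \right)} = 0 \left(b - 26\right) = 0 \left(-26 + b\right) = 0$)
$n{\left(c \right)} = c$ ($n{\left(c \right)} = c - 0 = c + 0 = c$)
$-3232440 + n{\left(991 + j \right)} = -3232440 + \left(991 + 777\right) = -3232440 + 1768 = -3230672$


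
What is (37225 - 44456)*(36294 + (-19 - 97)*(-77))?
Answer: -327029206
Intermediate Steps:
(37225 - 44456)*(36294 + (-19 - 97)*(-77)) = -7231*(36294 - 116*(-77)) = -7231*(36294 + 8932) = -7231*45226 = -327029206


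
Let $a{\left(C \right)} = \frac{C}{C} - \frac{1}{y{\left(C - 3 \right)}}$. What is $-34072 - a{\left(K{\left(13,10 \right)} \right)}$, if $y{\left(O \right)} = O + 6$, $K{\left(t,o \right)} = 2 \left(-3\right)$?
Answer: $- \frac{102220}{3} \approx -34073.0$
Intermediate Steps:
$K{\left(t,o \right)} = -6$
$y{\left(O \right)} = 6 + O$
$a{\left(C \right)} = 1 - \frac{1}{3 + C}$ ($a{\left(C \right)} = \frac{C}{C} - \frac{1}{6 + \left(C - 3\right)} = 1 - \frac{1}{6 + \left(-3 + C\right)} = 1 - \frac{1}{3 + C}$)
$-34072 - a{\left(K{\left(13,10 \right)} \right)} = -34072 - \frac{2 - 6}{3 - 6} = -34072 - \frac{1}{-3} \left(-4\right) = -34072 - \left(- \frac{1}{3}\right) \left(-4\right) = -34072 - \frac{4}{3} = - \frac{102220}{3}$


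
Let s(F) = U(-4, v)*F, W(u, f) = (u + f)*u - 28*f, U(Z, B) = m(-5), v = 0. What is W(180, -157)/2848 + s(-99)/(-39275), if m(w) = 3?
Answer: 42012157/13981900 ≈ 3.0048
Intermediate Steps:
U(Z, B) = 3
W(u, f) = -28*f + u*(f + u) (W(u, f) = (f + u)*u - 28*f = u*(f + u) - 28*f = -28*f + u*(f + u))
s(F) = 3*F
W(180, -157)/2848 + s(-99)/(-39275) = (180**2 - 28*(-157) - 157*180)/2848 + (3*(-99))/(-39275) = (32400 + 4396 - 28260)*(1/2848) - 297*(-1/39275) = 8536*(1/2848) + 297/39275 = 1067/356 + 297/39275 = 42012157/13981900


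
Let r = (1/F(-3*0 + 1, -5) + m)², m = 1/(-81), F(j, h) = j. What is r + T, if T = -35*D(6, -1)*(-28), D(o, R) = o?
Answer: 38585080/6561 ≈ 5881.0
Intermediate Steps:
m = -1/81 ≈ -0.012346
T = 5880 (T = -35*6*(-28) = -210*(-28) = 5880)
r = 6400/6561 (r = (1/(-3*0 + 1) - 1/81)² = (1/(0 + 1) - 1/81)² = (1/1 - 1/81)² = (1 - 1/81)² = (80/81)² = 6400/6561 ≈ 0.97546)
r + T = 6400/6561 + 5880 = 38585080/6561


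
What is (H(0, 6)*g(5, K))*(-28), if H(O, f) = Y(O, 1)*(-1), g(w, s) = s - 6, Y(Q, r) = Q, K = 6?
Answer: 0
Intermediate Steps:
g(w, s) = -6 + s
H(O, f) = -O (H(O, f) = O*(-1) = -O)
(H(0, 6)*g(5, K))*(-28) = ((-1*0)*(-6 + 6))*(-28) = (0*0)*(-28) = 0*(-28) = 0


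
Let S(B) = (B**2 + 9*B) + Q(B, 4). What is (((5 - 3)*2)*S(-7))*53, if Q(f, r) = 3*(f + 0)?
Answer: -7420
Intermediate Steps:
Q(f, r) = 3*f
S(B) = B**2 + 12*B (S(B) = (B**2 + 9*B) + 3*B = B**2 + 12*B)
(((5 - 3)*2)*S(-7))*53 = (((5 - 3)*2)*(-7*(12 - 7)))*53 = ((2*2)*(-7*5))*53 = (4*(-35))*53 = -140*53 = -7420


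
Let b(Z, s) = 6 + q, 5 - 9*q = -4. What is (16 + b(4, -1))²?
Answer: 529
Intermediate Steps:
q = 1 (q = 5/9 - ⅑*(-4) = 5/9 + 4/9 = 1)
b(Z, s) = 7 (b(Z, s) = 6 + 1 = 7)
(16 + b(4, -1))² = (16 + 7)² = 23² = 529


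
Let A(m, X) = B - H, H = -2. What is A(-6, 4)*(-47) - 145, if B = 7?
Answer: -568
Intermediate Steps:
A(m, X) = 9 (A(m, X) = 7 - 1*(-2) = 7 + 2 = 9)
A(-6, 4)*(-47) - 145 = 9*(-47) - 145 = -423 - 145 = -568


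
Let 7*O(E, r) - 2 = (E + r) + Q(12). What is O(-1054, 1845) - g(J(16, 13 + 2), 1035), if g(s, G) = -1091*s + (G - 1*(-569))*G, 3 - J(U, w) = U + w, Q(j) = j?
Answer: -1690573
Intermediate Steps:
O(E, r) = 2 + E/7 + r/7 (O(E, r) = 2/7 + ((E + r) + 12)/7 = 2/7 + (12 + E + r)/7 = 2/7 + (12/7 + E/7 + r/7) = 2 + E/7 + r/7)
J(U, w) = 3 - U - w (J(U, w) = 3 - (U + w) = 3 + (-U - w) = 3 - U - w)
g(s, G) = -1091*s + G*(569 + G) (g(s, G) = -1091*s + (G + 569)*G = -1091*s + (569 + G)*G = -1091*s + G*(569 + G))
O(-1054, 1845) - g(J(16, 13 + 2), 1035) = (2 + (⅐)*(-1054) + (⅐)*1845) - (1035² - 1091*(3 - 1*16 - (13 + 2)) + 569*1035) = (2 - 1054/7 + 1845/7) - (1071225 - 1091*(3 - 16 - 1*15) + 588915) = 115 - (1071225 - 1091*(3 - 16 - 15) + 588915) = 115 - (1071225 - 1091*(-28) + 588915) = 115 - (1071225 + 30548 + 588915) = 115 - 1*1690688 = 115 - 1690688 = -1690573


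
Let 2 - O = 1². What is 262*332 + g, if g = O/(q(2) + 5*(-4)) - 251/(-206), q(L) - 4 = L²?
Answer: 107513627/1236 ≈ 86985.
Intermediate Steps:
O = 1 (O = 2 - 1*1² = 2 - 1*1 = 2 - 1 = 1)
q(L) = 4 + L²
g = 1403/1236 (g = 1/((4 + 2²) + 5*(-4)) - 251/(-206) = 1/((4 + 4) - 20) - 251*(-1/206) = 1/(8 - 20) + 251/206 = 1/(-12) + 251/206 = 1*(-1/12) + 251/206 = -1/12 + 251/206 = 1403/1236 ≈ 1.1351)
262*332 + g = 262*332 + 1403/1236 = 86984 + 1403/1236 = 107513627/1236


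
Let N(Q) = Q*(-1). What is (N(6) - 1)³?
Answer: -343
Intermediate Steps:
N(Q) = -Q
(N(6) - 1)³ = (-1*6 - 1)³ = (-6 - 1)³ = (-7)³ = -343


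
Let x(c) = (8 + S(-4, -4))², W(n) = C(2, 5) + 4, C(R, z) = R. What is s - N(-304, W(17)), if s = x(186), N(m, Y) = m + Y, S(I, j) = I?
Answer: 314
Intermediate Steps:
W(n) = 6 (W(n) = 2 + 4 = 6)
N(m, Y) = Y + m
x(c) = 16 (x(c) = (8 - 4)² = 4² = 16)
s = 16
s - N(-304, W(17)) = 16 - (6 - 304) = 16 - 1*(-298) = 16 + 298 = 314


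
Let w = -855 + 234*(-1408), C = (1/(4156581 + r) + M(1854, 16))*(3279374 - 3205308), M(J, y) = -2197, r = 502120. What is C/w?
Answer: 252692604022112/512964908409 ≈ 492.61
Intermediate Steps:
C = -758077812066336/4658701 (C = (1/(4156581 + 502120) - 2197)*(3279374 - 3205308) = (1/4658701 - 2197)*74066 = -10235166096/4658701*74066 = -758077812066336/4658701 ≈ -1.6272e+8)
w = -330327 (w = -855 - 329472 = -330327)
C/w = -758077812066336/4658701/(-330327) = -758077812066336/4658701*(-1/330327) = 252692604022112/512964908409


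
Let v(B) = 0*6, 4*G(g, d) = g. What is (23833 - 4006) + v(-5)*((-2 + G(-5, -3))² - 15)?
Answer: 19827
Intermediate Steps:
G(g, d) = g/4
v(B) = 0
(23833 - 4006) + v(-5)*((-2 + G(-5, -3))² - 15) = (23833 - 4006) + 0*((-2 + (¼)*(-5))² - 15) = 19827 + 0*((-2 - 5/4)² - 15) = 19827 + 0*((-13/4)² - 15) = 19827 + 0*(169/16 - 15) = 19827 + 0*(-71/16) = 19827 + 0 = 19827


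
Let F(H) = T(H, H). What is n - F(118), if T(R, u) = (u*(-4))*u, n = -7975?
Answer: 47721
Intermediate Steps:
T(R, u) = -4*u² (T(R, u) = (-4*u)*u = -4*u²)
F(H) = -4*H²
n - F(118) = -7975 - (-4)*118² = -7975 - (-4)*13924 = -7975 - 1*(-55696) = -7975 + 55696 = 47721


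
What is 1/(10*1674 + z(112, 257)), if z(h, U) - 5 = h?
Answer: 1/16857 ≈ 5.9323e-5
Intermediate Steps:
z(h, U) = 5 + h
1/(10*1674 + z(112, 257)) = 1/(10*1674 + (5 + 112)) = 1/(16740 + 117) = 1/16857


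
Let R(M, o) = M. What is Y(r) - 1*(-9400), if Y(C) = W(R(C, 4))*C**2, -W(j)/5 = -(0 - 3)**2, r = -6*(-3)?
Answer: 23980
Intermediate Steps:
r = 18
W(j) = 45 (W(j) = -(-5)*(0 - 3)**2 = -(-5)*(-3)**2 = -(-5)*9 = -5*(-9) = 45)
Y(C) = 45*C**2
Y(r) - 1*(-9400) = 45*18**2 - 1*(-9400) = 45*324 + 9400 = 14580 + 9400 = 23980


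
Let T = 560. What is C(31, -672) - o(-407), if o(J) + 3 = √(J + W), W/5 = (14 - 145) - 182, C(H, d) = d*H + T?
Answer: -20269 - 2*I*√493 ≈ -20269.0 - 44.407*I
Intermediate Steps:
C(H, d) = 560 + H*d (C(H, d) = d*H + 560 = H*d + 560 = 560 + H*d)
W = -1565 (W = 5*((14 - 145) - 182) = 5*(-131 - 182) = 5*(-313) = -1565)
o(J) = -3 + √(-1565 + J) (o(J) = -3 + √(J - 1565) = -3 + √(-1565 + J))
C(31, -672) - o(-407) = (560 + 31*(-672)) - (-3 + √(-1565 - 407)) = (560 - 20832) - (-3 + √(-1972)) = -20272 - (-3 + 2*I*√493) = -20272 + (3 - 2*I*√493) = -20269 - 2*I*√493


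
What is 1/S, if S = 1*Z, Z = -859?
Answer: -1/859 ≈ -0.0011641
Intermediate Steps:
S = -859 (S = 1*(-859) = -859)
1/S = 1/(-859) = -1/859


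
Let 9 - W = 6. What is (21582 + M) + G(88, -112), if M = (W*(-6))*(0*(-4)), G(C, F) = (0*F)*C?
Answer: 21582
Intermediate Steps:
W = 3 (W = 9 - 1*6 = 9 - 6 = 3)
G(C, F) = 0 (G(C, F) = 0*C = 0)
M = 0 (M = (3*(-6))*(0*(-4)) = -18*0 = 0)
(21582 + M) + G(88, -112) = (21582 + 0) + 0 = 21582 + 0 = 21582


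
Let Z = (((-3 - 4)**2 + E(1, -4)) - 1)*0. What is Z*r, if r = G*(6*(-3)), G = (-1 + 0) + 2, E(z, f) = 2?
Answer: 0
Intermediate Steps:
G = 1 (G = -1 + 2 = 1)
r = -18 (r = 1*(6*(-3)) = 1*(-18) = -18)
Z = 0 (Z = (((-3 - 4)**2 + 2) - 1)*0 = (((-7)**2 + 2) - 1)*0 = ((49 + 2) - 1)*0 = (51 - 1)*0 = 50*0 = 0)
Z*r = 0*(-18) = 0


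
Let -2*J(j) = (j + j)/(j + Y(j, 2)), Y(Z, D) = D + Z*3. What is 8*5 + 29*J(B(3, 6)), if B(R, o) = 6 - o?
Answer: 40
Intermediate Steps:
Y(Z, D) = D + 3*Z
J(j) = -j/(2 + 4*j) (J(j) = -(j + j)/(2*(j + (2 + 3*j))) = -2*j/(2*(2 + 4*j)) = -j/(2 + 4*j))
8*5 + 29*J(B(3, 6)) = 8*5 + 29*(-(6 - 1*6)/(2 + 4*(6 - 1*6))) = 40 + 29*(-(6 - 6)/(2 + 4*(6 - 6))) = 40 + 29*(-1*0/(2 + 4*0)) = 40 + 29*(-1*0/(2 + 0)) = 40 + 29*(-1*0/2) = 40 + 29*(-1*0*½) = 40 + 29*0 = 40 + 0 = 40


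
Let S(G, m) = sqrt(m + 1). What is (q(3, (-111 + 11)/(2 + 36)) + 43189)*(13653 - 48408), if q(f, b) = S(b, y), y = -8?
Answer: -1501033695 - 34755*I*sqrt(7) ≈ -1.501e+9 - 91953.0*I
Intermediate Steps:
S(G, m) = sqrt(1 + m)
q(f, b) = I*sqrt(7) (q(f, b) = sqrt(1 - 8) = sqrt(-7) = I*sqrt(7))
(q(3, (-111 + 11)/(2 + 36)) + 43189)*(13653 - 48408) = (I*sqrt(7) + 43189)*(13653 - 48408) = (43189 + I*sqrt(7))*(-34755) = -1501033695 - 34755*I*sqrt(7)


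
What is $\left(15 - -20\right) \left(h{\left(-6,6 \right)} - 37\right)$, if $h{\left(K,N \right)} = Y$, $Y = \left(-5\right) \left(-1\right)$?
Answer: $-1120$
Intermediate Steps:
$Y = 5$
$h{\left(K,N \right)} = 5$
$\left(15 - -20\right) \left(h{\left(-6,6 \right)} - 37\right) = \left(15 - -20\right) \left(5 - 37\right) = \left(15 + 20\right) \left(-32\right) = 35 \left(-32\right) = -1120$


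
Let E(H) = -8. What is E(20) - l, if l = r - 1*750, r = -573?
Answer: 1315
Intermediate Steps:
l = -1323 (l = -573 - 1*750 = -573 - 750 = -1323)
E(20) - l = -8 - 1*(-1323) = -8 + 1323 = 1315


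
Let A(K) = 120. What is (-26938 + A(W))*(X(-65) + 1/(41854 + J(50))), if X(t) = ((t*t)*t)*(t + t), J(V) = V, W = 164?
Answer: -20060201638633409/20952 ≈ -9.5744e+11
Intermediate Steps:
X(t) = 2*t**4 (X(t) = (t**2*t)*(2*t) = t**3*(2*t) = 2*t**4)
(-26938 + A(W))*(X(-65) + 1/(41854 + J(50))) = (-26938 + 120)*(2*(-65)**4 + 1/(41854 + 50)) = -26818*(2*17850625 + 1/41904) = -26818*(35701250 + 1/41904) = -26818*1496025180001/41904 = -20060201638633409/20952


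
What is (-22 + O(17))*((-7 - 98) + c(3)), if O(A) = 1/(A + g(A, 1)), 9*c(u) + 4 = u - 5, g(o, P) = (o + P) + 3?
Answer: 264695/114 ≈ 2321.9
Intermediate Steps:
g(o, P) = 3 + P + o (g(o, P) = (P + o) + 3 = 3 + P + o)
c(u) = -1 + u/9 (c(u) = -4/9 + (u - 5)/9 = -4/9 + (-5 + u)/9 = -4/9 + (-5/9 + u/9) = -1 + u/9)
O(A) = 1/(4 + 2*A) (O(A) = 1/(A + (3 + 1 + A)) = 1/(A + (4 + A)) = 1/(4 + 2*A))
(-22 + O(17))*((-7 - 98) + c(3)) = (-22 + 1/(2*(2 + 17)))*((-7 - 98) + (-1 + (⅑)*3)) = (-22 + (½)/19)*(-105 + (-1 + ⅓)) = (-22 + (½)*(1/19))*(-105 - ⅔) = (-22 + 1/38)*(-317/3) = -835/38*(-317/3) = 264695/114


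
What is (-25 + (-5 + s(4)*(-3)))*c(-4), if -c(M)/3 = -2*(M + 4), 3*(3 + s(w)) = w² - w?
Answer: 0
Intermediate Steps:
s(w) = -3 - w/3 + w²/3 (s(w) = -3 + (w² - w)/3 = -3 + (-w/3 + w²/3) = -3 - w/3 + w²/3)
c(M) = 24 + 6*M (c(M) = -(-6)*(M + 4) = -(-6)*(4 + M) = -3*(-8 - 2*M) = 24 + 6*M)
(-25 + (-5 + s(4)*(-3)))*c(-4) = (-25 + (-5 + (-3 - ⅓*4 + (⅓)*4²)*(-3)))*(24 + 6*(-4)) = (-25 + (-5 + (-3 - 4/3 + (⅓)*16)*(-3)))*(24 - 24) = (-25 + (-5 + (-3 - 4/3 + 16/3)*(-3)))*0 = (-25 + (-5 + 1*(-3)))*0 = (-25 + (-5 - 3))*0 = (-25 - 8)*0 = -33*0 = 0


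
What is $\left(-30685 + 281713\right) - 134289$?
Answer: $116739$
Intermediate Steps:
$\left(-30685 + 281713\right) - 134289 = 251028 - 134289 = 116739$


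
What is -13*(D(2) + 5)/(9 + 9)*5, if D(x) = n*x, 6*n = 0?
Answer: -325/18 ≈ -18.056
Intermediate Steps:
n = 0 (n = (1/6)*0 = 0)
D(x) = 0 (D(x) = 0*x = 0)
-13*(D(2) + 5)/(9 + 9)*5 = -13*(0 + 5)/(9 + 9)*5 = -65/18*5 = -325/18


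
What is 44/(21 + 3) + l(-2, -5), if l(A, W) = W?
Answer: -19/6 ≈ -3.1667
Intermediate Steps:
44/(21 + 3) + l(-2, -5) = 44/(21 + 3) - 5 = 44/24 - 5 = 44*(1/24) - 5 = 11/6 - 5 = -19/6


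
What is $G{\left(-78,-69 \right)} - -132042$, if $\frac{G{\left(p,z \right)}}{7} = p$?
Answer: $131496$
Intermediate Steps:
$G{\left(p,z \right)} = 7 p$
$G{\left(-78,-69 \right)} - -132042 = 7 \left(-78\right) - -132042 = -546 + 132042 = 131496$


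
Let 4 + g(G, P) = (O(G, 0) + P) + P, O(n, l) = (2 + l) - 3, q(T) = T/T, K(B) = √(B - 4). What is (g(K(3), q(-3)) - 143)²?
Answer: 21316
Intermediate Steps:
K(B) = √(-4 + B)
q(T) = 1
O(n, l) = -1 + l
g(G, P) = -5 + 2*P (g(G, P) = -4 + (((-1 + 0) + P) + P) = -4 + ((-1 + P) + P) = -4 + (-1 + 2*P) = -5 + 2*P)
(g(K(3), q(-3)) - 143)² = ((-5 + 2*1) - 143)² = ((-5 + 2) - 143)² = (-3 - 143)² = (-146)² = 21316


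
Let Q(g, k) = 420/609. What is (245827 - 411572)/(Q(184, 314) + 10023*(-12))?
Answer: 4806605/3487984 ≈ 1.3780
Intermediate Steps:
Q(g, k) = 20/29 (Q(g, k) = 420*(1/609) = 20/29)
(245827 - 411572)/(Q(184, 314) + 10023*(-12)) = (245827 - 411572)/(20/29 + 10023*(-12)) = -165745/(20/29 - 120276) = -165745/(-3487984/29) = -165745*(-29/3487984) = 4806605/3487984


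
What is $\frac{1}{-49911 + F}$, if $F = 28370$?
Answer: $- \frac{1}{21541} \approx -4.6423 \cdot 10^{-5}$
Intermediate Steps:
$\frac{1}{-49911 + F} = \frac{1}{-49911 + 28370} = \frac{1}{-21541} = - \frac{1}{21541}$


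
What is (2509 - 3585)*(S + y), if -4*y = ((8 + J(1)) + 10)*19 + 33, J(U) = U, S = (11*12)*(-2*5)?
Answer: 1526306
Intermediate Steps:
S = -1320 (S = 132*(-10) = -1320)
y = -197/2 (y = -(((8 + 1) + 10)*19 + 33)/4 = -((9 + 10)*19 + 33)/4 = -(19*19 + 33)/4 = -(361 + 33)/4 = -¼*394 = -197/2 ≈ -98.500)
(2509 - 3585)*(S + y) = (2509 - 3585)*(-1320 - 197/2) = -1076*(-2837/2) = 1526306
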